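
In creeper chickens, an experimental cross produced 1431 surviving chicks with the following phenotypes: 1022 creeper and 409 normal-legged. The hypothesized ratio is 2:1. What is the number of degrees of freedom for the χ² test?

A goodness-of-fit test with 2 phenotype classes has df = 2 − 1 = 1.

1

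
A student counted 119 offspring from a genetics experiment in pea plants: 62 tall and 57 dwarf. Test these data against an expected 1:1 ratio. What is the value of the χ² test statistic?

0.210

Under the 1:1 hypothesis (Σ ratio = 2, N = 119):
  tall: 119 × 1/2 = 59.5
  dwarf: 119 × 1/2 = 59.5
χ² = Σ (O − E)² / E
  tall: (62 − 59.5)² / 59.5 = 0.1050
  dwarf: (57 − 59.5)² / 59.5 = 0.1050
χ² = 0.1050 + 0.1050 = 0.210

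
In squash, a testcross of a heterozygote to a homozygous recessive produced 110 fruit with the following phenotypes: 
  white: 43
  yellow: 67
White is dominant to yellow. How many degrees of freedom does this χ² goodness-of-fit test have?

A testcross of a heterozygote (Aa × aa) gives a 1:1 phenotypic ratio.
A goodness-of-fit test with 2 phenotype classes has df = 2 − 1 = 1.

1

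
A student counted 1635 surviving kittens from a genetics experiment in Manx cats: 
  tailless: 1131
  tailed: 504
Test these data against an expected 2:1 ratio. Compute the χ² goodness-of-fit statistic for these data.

The 2:1 ratio has 3 parts, so with N = 1635 the expected counts are:
  tailless: 1635 × 2/3 = 1090
  tailed: 1635 × 1/3 = 545
χ² = Σ (O − E)² / E
  tailless: (1131 − 1090)² / 1090 = 1.5422
  tailed: (504 − 545)² / 545 = 3.0844
χ² = 1.5422 + 3.0844 = 4.6266 ≈ 4.627

4.627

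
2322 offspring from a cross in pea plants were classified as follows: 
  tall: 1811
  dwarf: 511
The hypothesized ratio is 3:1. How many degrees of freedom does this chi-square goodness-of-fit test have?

A goodness-of-fit test with 2 phenotype classes has df = 2 − 1 = 1.

1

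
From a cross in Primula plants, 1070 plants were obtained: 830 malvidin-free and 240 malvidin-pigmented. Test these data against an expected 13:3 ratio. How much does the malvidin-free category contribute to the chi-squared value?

1.783

Expected counts for N = 1070 under a 13:3 ratio (total parts = 16):
  malvidin-free: 1070 × 13/16 = 869.375
  malvidin-pigmented: 1070 × 3/16 = 200.625
Contribution of malvidin-free: (830 − 869.375)² / 869.375 = 1.7833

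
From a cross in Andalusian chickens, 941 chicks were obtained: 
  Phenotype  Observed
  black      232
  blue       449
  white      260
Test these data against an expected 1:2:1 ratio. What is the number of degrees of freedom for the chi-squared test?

2

A goodness-of-fit test with 3 phenotype classes has df = 3 − 1 = 2.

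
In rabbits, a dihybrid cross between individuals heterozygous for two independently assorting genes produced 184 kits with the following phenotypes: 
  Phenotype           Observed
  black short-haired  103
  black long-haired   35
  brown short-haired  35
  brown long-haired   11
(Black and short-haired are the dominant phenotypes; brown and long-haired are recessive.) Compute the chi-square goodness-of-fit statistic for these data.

A dihybrid F₂ with independent assortment and complete dominance at both loci gives a 9:3:3:1 phenotypic ratio.
The 9:3:3:1 ratio has 16 parts, so with N = 184 the expected counts are:
  black short-haired: 184 × 9/16 = 103.5
  black long-haired: 184 × 3/16 = 34.5
  brown short-haired: 184 × 3/16 = 34.5
  brown long-haired: 184 × 1/16 = 11.5
χ² = Σ (O − E)² / E
  black short-haired: (103 − 103.5)² / 103.5 = 0.0024
  black long-haired: (35 − 34.5)² / 34.5 = 0.0072
  brown short-haired: (35 − 34.5)² / 34.5 = 0.0072
  brown long-haired: (11 − 11.5)² / 11.5 = 0.0217
χ² = 0.0024 + 0.0072 + 0.0072 + 0.0217 = 0.0385 ≈ 0.039

0.039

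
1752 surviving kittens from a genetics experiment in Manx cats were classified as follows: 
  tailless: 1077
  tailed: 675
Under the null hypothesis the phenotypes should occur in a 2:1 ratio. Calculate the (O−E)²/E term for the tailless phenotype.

Total ratio parts = 3. Expected numbers out of 1752:
  tailless: 1752 × 2/3 = 1168
  tailed: 1752 × 1/3 = 584
Contribution of tailless: (1077 − 1168)² / 1168 = 7.0899

7.090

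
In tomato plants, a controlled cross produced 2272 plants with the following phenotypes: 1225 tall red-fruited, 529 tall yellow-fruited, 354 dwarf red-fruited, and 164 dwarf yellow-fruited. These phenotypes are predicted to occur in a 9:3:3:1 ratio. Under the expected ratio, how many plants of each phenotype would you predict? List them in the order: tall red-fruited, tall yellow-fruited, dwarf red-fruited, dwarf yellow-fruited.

Total ratio parts = 16. Expected numbers out of 2272:
  tall red-fruited: 2272 × 9/16 = 1278
  tall yellow-fruited: 2272 × 3/16 = 426
  dwarf red-fruited: 2272 × 3/16 = 426
  dwarf yellow-fruited: 2272 × 1/16 = 142

1278, 426, 426, 142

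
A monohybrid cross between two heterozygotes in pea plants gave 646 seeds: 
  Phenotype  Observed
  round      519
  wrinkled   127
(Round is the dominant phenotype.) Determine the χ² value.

9.827

For a monohybrid cross between heterozygotes with complete dominance, the expected phenotypic ratio is 3:1.
Expected counts for N = 646 under a 3:1 ratio (total parts = 4):
  round: 646 × 3/4 = 484.5
  wrinkled: 646 × 1/4 = 161.5
χ² = Σ (O − E)² / E
  round: (519 − 484.5)² / 484.5 = 2.4567
  wrinkled: (127 − 161.5)² / 161.5 = 7.3700
χ² = 2.4567 + 7.3700 = 9.8267 ≈ 9.827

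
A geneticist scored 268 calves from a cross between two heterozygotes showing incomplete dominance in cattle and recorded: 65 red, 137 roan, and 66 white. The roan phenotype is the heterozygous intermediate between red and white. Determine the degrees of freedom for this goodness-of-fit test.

With incomplete dominance, a heterozygote × heterozygote cross gives a 1:2:1 phenotypic ratio.
A goodness-of-fit test with 3 phenotype classes has df = 3 − 1 = 2.

2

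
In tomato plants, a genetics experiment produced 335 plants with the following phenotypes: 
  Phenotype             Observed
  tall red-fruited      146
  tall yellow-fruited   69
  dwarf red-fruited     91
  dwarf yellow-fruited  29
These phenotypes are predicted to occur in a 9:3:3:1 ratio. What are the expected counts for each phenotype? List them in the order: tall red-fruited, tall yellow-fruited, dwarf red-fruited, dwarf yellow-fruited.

Total ratio parts = 16. Expected numbers out of 335:
  tall red-fruited: 335 × 9/16 = 188.4375
  tall yellow-fruited: 335 × 3/16 = 62.8125
  dwarf red-fruited: 335 × 3/16 = 62.8125
  dwarf yellow-fruited: 335 × 1/16 = 20.9375

188.4375, 62.8125, 62.8125, 20.9375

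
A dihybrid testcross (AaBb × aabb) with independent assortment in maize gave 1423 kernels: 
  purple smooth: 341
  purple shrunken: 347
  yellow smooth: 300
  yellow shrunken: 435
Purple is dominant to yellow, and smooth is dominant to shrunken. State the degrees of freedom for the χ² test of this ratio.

3

A dihybrid testcross with independent assortment gives a 1:1:1:1 ratio.
A goodness-of-fit test with 4 phenotype classes has df = 4 − 1 = 3.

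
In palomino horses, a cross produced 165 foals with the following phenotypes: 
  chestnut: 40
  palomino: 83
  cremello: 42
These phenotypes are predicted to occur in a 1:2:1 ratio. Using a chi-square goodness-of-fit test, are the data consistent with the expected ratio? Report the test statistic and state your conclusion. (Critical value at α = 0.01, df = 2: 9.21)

0.055; consistent

Total ratio parts = 4. Expected numbers out of 165:
  chestnut: 165 × 1/4 = 41.25
  palomino: 165 × 2/4 = 82.5
  cremello: 165 × 1/4 = 41.25
χ² = Σ (O − E)² / E
  chestnut: (40 − 41.25)² / 41.25 = 0.0379
  palomino: (83 − 82.5)² / 82.5 = 0.0030
  cremello: (42 − 41.25)² / 41.25 = 0.0136
χ² = 0.0379 + 0.0030 + 0.0136 = 0.0545 ≈ 0.055
Degrees of freedom = 3 − 1 = 2; critical value at α = 0.01 is 9.21.
Since 0.055 < 9.21, we fail to reject the null hypothesis — the data are consistent with the 1:2:1 ratio.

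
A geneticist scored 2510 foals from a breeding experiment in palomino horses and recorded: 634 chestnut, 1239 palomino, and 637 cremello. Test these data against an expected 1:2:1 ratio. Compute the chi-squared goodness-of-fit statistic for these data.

The 1:2:1 ratio has 4 parts, so with N = 2510 the expected counts are:
  chestnut: 2510 × 1/4 = 627.5
  palomino: 2510 × 2/4 = 1255
  cremello: 2510 × 1/4 = 627.5
χ² = Σ (O − E)² / E
  chestnut: (634 − 627.5)² / 627.5 = 0.0673
  palomino: (1239 − 1255)² / 1255 = 0.2040
  cremello: (637 − 627.5)² / 627.5 = 0.1438
χ² = 0.0673 + 0.2040 + 0.1438 = 0.4151 ≈ 0.415

0.415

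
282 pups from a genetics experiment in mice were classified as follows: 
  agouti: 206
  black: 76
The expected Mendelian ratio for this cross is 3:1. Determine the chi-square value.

Expected counts for N = 282 under a 3:1 ratio (total parts = 4):
  agouti: 282 × 3/4 = 211.5
  black: 282 × 1/4 = 70.5
χ² = Σ (O − E)² / E
  agouti: (206 − 211.5)² / 211.5 = 0.1430
  black: (76 − 70.5)² / 70.5 = 0.4291
χ² = 0.1430 + 0.4291 = 0.5721 ≈ 0.572

0.572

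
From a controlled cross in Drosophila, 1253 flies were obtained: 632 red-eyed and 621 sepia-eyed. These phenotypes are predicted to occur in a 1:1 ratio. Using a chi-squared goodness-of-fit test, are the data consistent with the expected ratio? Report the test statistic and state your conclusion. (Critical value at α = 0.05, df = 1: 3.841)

Under the 1:1 hypothesis (Σ ratio = 2, N = 1253):
  red-eyed: 1253 × 1/2 = 626.5
  sepia-eyed: 1253 × 1/2 = 626.5
χ² = Σ (O − E)² / E
  red-eyed: (632 − 626.5)² / 626.5 = 0.0483
  sepia-eyed: (621 − 626.5)² / 626.5 = 0.0483
χ² = 0.0483 + 0.0483 = 0.0966 ≈ 0.097
Degrees of freedom = 2 − 1 = 1; critical value at α = 0.05 is 3.841.
Since 0.097 < 3.841, we fail to reject the null hypothesis — the data are consistent with the 1:1 ratio.

0.097; consistent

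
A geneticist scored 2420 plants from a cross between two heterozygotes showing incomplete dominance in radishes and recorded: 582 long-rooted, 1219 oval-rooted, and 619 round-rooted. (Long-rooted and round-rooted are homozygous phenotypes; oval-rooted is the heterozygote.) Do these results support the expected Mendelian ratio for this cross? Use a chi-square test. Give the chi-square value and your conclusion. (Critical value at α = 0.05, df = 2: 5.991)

With incomplete dominance, a heterozygote × heterozygote cross gives a 1:2:1 phenotypic ratio.
Under the 1:2:1 hypothesis (Σ ratio = 4, N = 2420):
  long-rooted: 2420 × 1/4 = 605
  oval-rooted: 2420 × 2/4 = 1210
  round-rooted: 2420 × 1/4 = 605
χ² = Σ (O − E)² / E
  long-rooted: (582 − 605)² / 605 = 0.8744
  oval-rooted: (1219 − 1210)² / 1210 = 0.0669
  round-rooted: (619 − 605)² / 605 = 0.3240
χ² = 0.8744 + 0.0669 + 0.3240 = 1.2653 ≈ 1.265
Degrees of freedom = 3 − 1 = 2; critical value at α = 0.05 is 5.991.
Since 1.265 < 5.991, we fail to reject the null hypothesis — the data are consistent with the 1:2:1 ratio.

1.265; consistent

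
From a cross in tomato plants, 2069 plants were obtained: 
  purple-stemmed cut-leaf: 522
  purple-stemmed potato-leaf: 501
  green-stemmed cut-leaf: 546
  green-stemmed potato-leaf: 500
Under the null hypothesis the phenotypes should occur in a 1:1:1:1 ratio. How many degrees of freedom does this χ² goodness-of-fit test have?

3

A goodness-of-fit test with 4 phenotype classes has df = 4 − 1 = 3.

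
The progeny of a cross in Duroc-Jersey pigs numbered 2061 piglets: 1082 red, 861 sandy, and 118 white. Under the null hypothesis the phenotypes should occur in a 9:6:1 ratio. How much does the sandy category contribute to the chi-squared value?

10.048

Under the 9:6:1 hypothesis (Σ ratio = 16, N = 2061):
  red: 2061 × 9/16 = 1159.3125
  sandy: 2061 × 6/16 = 772.875
  white: 2061 × 1/16 = 128.8125
Contribution of sandy: (861 − 772.875)² / 772.875 = 10.0482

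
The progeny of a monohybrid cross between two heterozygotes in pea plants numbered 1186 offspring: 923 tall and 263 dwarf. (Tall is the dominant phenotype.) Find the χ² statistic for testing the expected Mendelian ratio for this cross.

For a monohybrid cross between heterozygotes with complete dominance, the expected phenotypic ratio is 3:1.
Total ratio parts = 4. Expected numbers out of 1186:
  tall: 1186 × 3/4 = 889.5
  dwarf: 1186 × 1/4 = 296.5
χ² = Σ (O − E)² / E
  tall: (923 − 889.5)² / 889.5 = 1.2617
  dwarf: (263 − 296.5)² / 296.5 = 3.7850
χ² = 1.2617 + 3.7850 = 5.0467 ≈ 5.047

5.047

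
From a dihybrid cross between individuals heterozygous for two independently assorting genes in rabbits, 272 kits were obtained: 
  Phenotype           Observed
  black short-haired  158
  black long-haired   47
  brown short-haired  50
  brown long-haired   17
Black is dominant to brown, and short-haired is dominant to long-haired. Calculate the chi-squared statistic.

A dihybrid F₂ with independent assortment and complete dominance at both loci gives a 9:3:3:1 phenotypic ratio.
Under the 9:3:3:1 hypothesis (Σ ratio = 16, N = 272):
  black short-haired: 272 × 9/16 = 153
  black long-haired: 272 × 3/16 = 51
  brown short-haired: 272 × 3/16 = 51
  brown long-haired: 272 × 1/16 = 17
χ² = Σ (O − E)² / E
  black short-haired: (158 − 153)² / 153 = 0.1634
  black long-haired: (47 − 51)² / 51 = 0.3137
  brown short-haired: (50 − 51)² / 51 = 0.0196
  brown long-haired: (17 − 17)² / 17 = 0.0000
χ² = 0.1634 + 0.3137 + 0.0196 + 0.0000 = 0.4967 ≈ 0.497

0.497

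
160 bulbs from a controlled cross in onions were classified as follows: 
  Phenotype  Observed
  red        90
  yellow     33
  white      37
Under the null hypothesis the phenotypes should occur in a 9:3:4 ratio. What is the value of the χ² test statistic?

Total ratio parts = 16. Expected numbers out of 160:
  red: 160 × 9/16 = 90
  yellow: 160 × 3/16 = 30
  white: 160 × 4/16 = 40
χ² = Σ (O − E)² / E
  red: (90 − 90)² / 90 = 0.0000
  yellow: (33 − 30)² / 30 = 0.3000
  white: (37 − 40)² / 40 = 0.2250
χ² = 0.0000 + 0.3000 + 0.2250 = 0.525

0.525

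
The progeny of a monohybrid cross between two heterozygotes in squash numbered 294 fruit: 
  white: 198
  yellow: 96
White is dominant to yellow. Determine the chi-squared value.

9.184

For a monohybrid cross between heterozygotes with complete dominance, the expected phenotypic ratio is 3:1.
Expected counts for N = 294 under a 3:1 ratio (total parts = 4):
  white: 294 × 3/4 = 220.5
  yellow: 294 × 1/4 = 73.5
χ² = Σ (O − E)² / E
  white: (198 − 220.5)² / 220.5 = 2.2959
  yellow: (96 − 73.5)² / 73.5 = 6.8878
χ² = 2.2959 + 6.8878 = 9.1837 ≈ 9.184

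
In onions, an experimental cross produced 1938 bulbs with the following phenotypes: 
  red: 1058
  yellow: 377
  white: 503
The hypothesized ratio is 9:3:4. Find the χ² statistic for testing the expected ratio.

Expected counts for N = 1938 under a 9:3:4 ratio (total parts = 16):
  red: 1938 × 9/16 = 1090.125
  yellow: 1938 × 3/16 = 363.375
  white: 1938 × 4/16 = 484.5
χ² = Σ (O − E)² / E
  red: (1058 − 1090.125)² / 1090.125 = 0.9467
  yellow: (377 − 363.375)² / 363.375 = 0.5109
  white: (503 − 484.5)² / 484.5 = 0.7064
χ² = 0.9467 + 0.5109 + 0.7064 = 2.164

2.164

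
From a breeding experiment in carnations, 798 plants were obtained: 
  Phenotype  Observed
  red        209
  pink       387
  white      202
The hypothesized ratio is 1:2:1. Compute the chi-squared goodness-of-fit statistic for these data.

The 1:2:1 ratio has 4 parts, so with N = 798 the expected counts are:
  red: 798 × 1/4 = 199.5
  pink: 798 × 2/4 = 399
  white: 798 × 1/4 = 199.5
χ² = Σ (O − E)² / E
  red: (209 − 199.5)² / 199.5 = 0.4524
  pink: (387 − 399)² / 399 = 0.3609
  white: (202 − 199.5)² / 199.5 = 0.0313
χ² = 0.4524 + 0.3609 + 0.0313 = 0.8446 ≈ 0.845

0.845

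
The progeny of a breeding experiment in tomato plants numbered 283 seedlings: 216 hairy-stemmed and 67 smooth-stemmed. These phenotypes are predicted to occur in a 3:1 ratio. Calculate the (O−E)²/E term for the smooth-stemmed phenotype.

Total ratio parts = 4. Expected numbers out of 283:
  hairy-stemmed: 283 × 3/4 = 212.25
  smooth-stemmed: 283 × 1/4 = 70.75
Contribution of smooth-stemmed: (67 − 70.75)² / 70.75 = 0.1988

0.199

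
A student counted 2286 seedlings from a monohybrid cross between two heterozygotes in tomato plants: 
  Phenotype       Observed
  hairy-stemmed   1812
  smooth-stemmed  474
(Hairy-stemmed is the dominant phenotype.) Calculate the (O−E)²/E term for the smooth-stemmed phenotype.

For a monohybrid cross between heterozygotes with complete dominance, the expected phenotypic ratio is 3:1.
The 3:1 ratio has 4 parts, so with N = 2286 the expected counts are:
  hairy-stemmed: 2286 × 3/4 = 1714.5
  smooth-stemmed: 2286 × 1/4 = 571.5
Contribution of smooth-stemmed: (474 − 571.5)² / 571.5 = 16.6339

16.634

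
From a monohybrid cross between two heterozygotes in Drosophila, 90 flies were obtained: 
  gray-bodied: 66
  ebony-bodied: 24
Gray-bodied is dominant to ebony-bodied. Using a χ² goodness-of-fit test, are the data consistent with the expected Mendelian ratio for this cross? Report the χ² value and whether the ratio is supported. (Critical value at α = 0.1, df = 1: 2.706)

0.133; consistent

For a monohybrid cross between heterozygotes with complete dominance, the expected phenotypic ratio is 3:1.
Expected counts for N = 90 under a 3:1 ratio (total parts = 4):
  gray-bodied: 90 × 3/4 = 67.5
  ebony-bodied: 90 × 1/4 = 22.5
χ² = Σ (O − E)² / E
  gray-bodied: (66 − 67.5)² / 67.5 = 0.0333
  ebony-bodied: (24 − 22.5)² / 22.5 = 0.1000
χ² = 0.0333 + 0.1000 = 0.1333 ≈ 0.133
Degrees of freedom = 2 − 1 = 1; critical value at α = 0.1 is 2.706.
Since 0.133 < 2.706, we fail to reject the null hypothesis — the data are consistent with the 3:1 ratio.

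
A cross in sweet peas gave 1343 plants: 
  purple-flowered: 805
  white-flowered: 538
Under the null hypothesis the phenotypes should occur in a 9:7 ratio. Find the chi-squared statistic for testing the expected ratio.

Under the 9:7 hypothesis (Σ ratio = 16, N = 1343):
  purple-flowered: 1343 × 9/16 = 755.4375
  white-flowered: 1343 × 7/16 = 587.5625
χ² = Σ (O − E)² / E
  purple-flowered: (805 − 755.4375)² / 755.4375 = 3.2517
  white-flowered: (538 − 587.5625)² / 587.5625 = 4.1807
χ² = 3.2517 + 4.1807 = 7.4324 ≈ 7.432

7.432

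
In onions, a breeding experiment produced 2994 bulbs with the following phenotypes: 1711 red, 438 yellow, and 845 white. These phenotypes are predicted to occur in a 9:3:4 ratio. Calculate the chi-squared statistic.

The 9:3:4 ratio has 16 parts, so with N = 2994 the expected counts are:
  red: 2994 × 9/16 = 1684.125
  yellow: 2994 × 3/16 = 561.375
  white: 2994 × 4/16 = 748.5
χ² = Σ (O − E)² / E
  red: (1711 − 1684.125)² / 1684.125 = 0.4289
  yellow: (438 − 561.375)² / 561.375 = 27.1145
  white: (845 − 748.5)² / 748.5 = 12.4412
χ² = 0.4289 + 27.1145 + 12.4412 = 39.9846 ≈ 39.985

39.985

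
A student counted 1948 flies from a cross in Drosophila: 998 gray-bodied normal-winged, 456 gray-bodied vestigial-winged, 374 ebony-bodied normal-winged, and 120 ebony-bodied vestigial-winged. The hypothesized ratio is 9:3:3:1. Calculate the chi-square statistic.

31.503

Total ratio parts = 16. Expected numbers out of 1948:
  gray-bodied normal-winged: 1948 × 9/16 = 1095.75
  gray-bodied vestigial-winged: 1948 × 3/16 = 365.25
  ebony-bodied normal-winged: 1948 × 3/16 = 365.25
  ebony-bodied vestigial-winged: 1948 × 1/16 = 121.75
χ² = Σ (O − E)² / E
  gray-bodied normal-winged: (998 − 1095.75)² / 1095.75 = 8.7201
  gray-bodied vestigial-winged: (456 − 365.25)² / 365.25 = 22.5477
  ebony-bodied normal-winged: (374 − 365.25)² / 365.25 = 0.2096
  ebony-bodied vestigial-winged: (120 − 121.75)² / 121.75 = 0.0252
χ² = 8.7201 + 22.5477 + 0.2096 + 0.0252 = 31.5026 ≈ 31.503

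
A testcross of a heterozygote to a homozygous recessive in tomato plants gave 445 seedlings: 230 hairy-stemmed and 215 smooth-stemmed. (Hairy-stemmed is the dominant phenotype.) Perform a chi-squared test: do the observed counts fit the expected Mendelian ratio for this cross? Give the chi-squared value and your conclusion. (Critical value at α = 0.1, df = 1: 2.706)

A testcross of a heterozygote (Aa × aa) gives a 1:1 phenotypic ratio.
Total ratio parts = 2. Expected numbers out of 445:
  hairy-stemmed: 445 × 1/2 = 222.5
  smooth-stemmed: 445 × 1/2 = 222.5
χ² = Σ (O − E)² / E
  hairy-stemmed: (230 − 222.5)² / 222.5 = 0.2528
  smooth-stemmed: (215 − 222.5)² / 222.5 = 0.2528
χ² = 0.2528 + 0.2528 = 0.5056 ≈ 0.506
Degrees of freedom = 2 − 1 = 1; critical value at α = 0.1 is 2.706.
Since 0.506 < 2.706, we fail to reject the null hypothesis — the data are consistent with the 1:1 ratio.

0.506; consistent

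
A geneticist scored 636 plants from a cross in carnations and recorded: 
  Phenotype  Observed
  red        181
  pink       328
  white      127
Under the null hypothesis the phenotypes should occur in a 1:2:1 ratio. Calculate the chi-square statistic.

9.799

The 1:2:1 ratio has 4 parts, so with N = 636 the expected counts are:
  red: 636 × 1/4 = 159
  pink: 636 × 2/4 = 318
  white: 636 × 1/4 = 159
χ² = Σ (O − E)² / E
  red: (181 − 159)² / 159 = 3.0440
  pink: (328 − 318)² / 318 = 0.3145
  white: (127 − 159)² / 159 = 6.4403
χ² = 3.0440 + 0.3145 + 6.4403 = 9.7988 ≈ 9.799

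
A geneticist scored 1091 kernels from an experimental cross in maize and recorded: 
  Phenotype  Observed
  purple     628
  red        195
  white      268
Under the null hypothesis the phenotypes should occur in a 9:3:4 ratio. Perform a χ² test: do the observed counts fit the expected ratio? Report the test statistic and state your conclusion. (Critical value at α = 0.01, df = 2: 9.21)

0.864; consistent

The 9:3:4 ratio has 16 parts, so with N = 1091 the expected counts are:
  purple: 1091 × 9/16 = 613.6875
  red: 1091 × 3/16 = 204.5625
  white: 1091 × 4/16 = 272.75
χ² = Σ (O − E)² / E
  purple: (628 − 613.6875)² / 613.6875 = 0.3338
  red: (195 − 204.5625)² / 204.5625 = 0.4470
  white: (268 − 272.75)² / 272.75 = 0.0827
χ² = 0.3338 + 0.4470 + 0.0827 = 0.8635 ≈ 0.864
Degrees of freedom = 3 − 1 = 2; critical value at α = 0.01 is 9.21.
Since 0.864 < 9.21, we fail to reject the null hypothesis — the data are consistent with the 9:3:4 ratio.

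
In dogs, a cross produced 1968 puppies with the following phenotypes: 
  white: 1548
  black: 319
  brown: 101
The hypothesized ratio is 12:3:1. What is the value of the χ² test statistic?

14.222

Under the 12:3:1 hypothesis (Σ ratio = 16, N = 1968):
  white: 1968 × 12/16 = 1476
  black: 1968 × 3/16 = 369
  brown: 1968 × 1/16 = 123
χ² = Σ (O − E)² / E
  white: (1548 − 1476)² / 1476 = 3.5122
  black: (319 − 369)² / 369 = 6.7751
  brown: (101 − 123)² / 123 = 3.9350
χ² = 3.5122 + 6.7751 + 3.9350 = 14.2223 ≈ 14.222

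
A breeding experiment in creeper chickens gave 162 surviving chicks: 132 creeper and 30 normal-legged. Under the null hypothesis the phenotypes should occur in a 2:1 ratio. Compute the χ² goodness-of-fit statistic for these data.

Under the 2:1 hypothesis (Σ ratio = 3, N = 162):
  creeper: 162 × 2/3 = 108
  normal-legged: 162 × 1/3 = 54
χ² = Σ (O − E)² / E
  creeper: (132 − 108)² / 108 = 5.3333
  normal-legged: (30 − 54)² / 54 = 10.6667
χ² = 5.3333 + 10.6667 = 16.000

16.000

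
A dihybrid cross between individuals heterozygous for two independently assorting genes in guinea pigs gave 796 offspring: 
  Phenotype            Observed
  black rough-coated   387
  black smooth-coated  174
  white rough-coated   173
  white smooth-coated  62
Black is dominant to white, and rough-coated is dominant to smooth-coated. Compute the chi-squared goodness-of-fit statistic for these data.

A dihybrid F₂ with independent assortment and complete dominance at both loci gives a 9:3:3:1 phenotypic ratio.
Expected counts for N = 796 under a 9:3:3:1 ratio (total parts = 16):
  black rough-coated: 796 × 9/16 = 447.75
  black smooth-coated: 796 × 3/16 = 149.25
  white rough-coated: 796 × 3/16 = 149.25
  white smooth-coated: 796 × 1/16 = 49.75
χ² = Σ (O − E)² / E
  black rough-coated: (387 − 447.75)² / 447.75 = 8.2425
  black smooth-coated: (174 − 149.25)² / 149.25 = 4.1043
  white rough-coated: (173 − 149.25)² / 149.25 = 3.7793
  white smooth-coated: (62 − 49.75)² / 49.75 = 3.0163
χ² = 8.2425 + 4.1043 + 3.7793 + 3.0163 = 19.1424 ≈ 19.142

19.142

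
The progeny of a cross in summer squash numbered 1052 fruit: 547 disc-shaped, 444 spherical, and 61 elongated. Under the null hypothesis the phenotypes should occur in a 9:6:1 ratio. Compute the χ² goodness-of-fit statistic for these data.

The 9:6:1 ratio has 16 parts, so with N = 1052 the expected counts are:
  disc-shaped: 1052 × 9/16 = 591.75
  spherical: 1052 × 6/16 = 394.5
  elongated: 1052 × 1/16 = 65.75
χ² = Σ (O − E)² / E
  disc-shaped: (547 − 591.75)² / 591.75 = 3.3841
  spherical: (444 − 394.5)² / 394.5 = 6.2110
  elongated: (61 − 65.75)² / 65.75 = 0.3432
χ² = 3.3841 + 6.2110 + 0.3432 = 9.9383 ≈ 9.938

9.938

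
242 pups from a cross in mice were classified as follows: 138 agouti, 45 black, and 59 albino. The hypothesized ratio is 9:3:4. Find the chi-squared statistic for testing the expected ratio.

0.066

The 9:3:4 ratio has 16 parts, so with N = 242 the expected counts are:
  agouti: 242 × 9/16 = 136.125
  black: 242 × 3/16 = 45.375
  albino: 242 × 4/16 = 60.5
χ² = Σ (O − E)² / E
  agouti: (138 − 136.125)² / 136.125 = 0.0258
  black: (45 − 45.375)² / 45.375 = 0.0031
  albino: (59 − 60.5)² / 60.5 = 0.0372
χ² = 0.0258 + 0.0031 + 0.0372 = 0.0661 ≈ 0.066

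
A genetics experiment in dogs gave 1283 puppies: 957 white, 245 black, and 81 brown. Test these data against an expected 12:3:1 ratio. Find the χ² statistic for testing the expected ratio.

0.119

Under the 12:3:1 hypothesis (Σ ratio = 16, N = 1283):
  white: 1283 × 12/16 = 962.25
  black: 1283 × 3/16 = 240.5625
  brown: 1283 × 1/16 = 80.1875
χ² = Σ (O − E)² / E
  white: (957 − 962.25)² / 962.25 = 0.0286
  black: (245 − 240.5625)² / 240.5625 = 0.0819
  brown: (81 − 80.1875)² / 80.1875 = 0.0082
χ² = 0.0286 + 0.0819 + 0.0082 = 0.1187 ≈ 0.119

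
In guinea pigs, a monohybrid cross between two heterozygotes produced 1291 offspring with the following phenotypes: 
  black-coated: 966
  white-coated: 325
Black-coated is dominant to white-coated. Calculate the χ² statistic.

For a monohybrid cross between heterozygotes with complete dominance, the expected phenotypic ratio is 3:1.
Under the 3:1 hypothesis (Σ ratio = 4, N = 1291):
  black-coated: 1291 × 3/4 = 968.25
  white-coated: 1291 × 1/4 = 322.75
χ² = Σ (O − E)² / E
  black-coated: (966 − 968.25)² / 968.25 = 0.0052
  white-coated: (325 − 322.75)² / 322.75 = 0.0157
χ² = 0.0052 + 0.0157 = 0.0209 ≈ 0.021

0.021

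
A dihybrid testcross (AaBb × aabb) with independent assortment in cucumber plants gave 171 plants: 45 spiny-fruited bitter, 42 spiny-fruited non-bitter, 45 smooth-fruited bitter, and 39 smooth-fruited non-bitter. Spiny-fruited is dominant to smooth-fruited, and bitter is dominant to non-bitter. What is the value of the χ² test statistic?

A dihybrid testcross with independent assortment gives a 1:1:1:1 ratio.
The 1:1:1:1 ratio has 4 parts, so with N = 171 the expected counts are:
  spiny-fruited bitter: 171 × 1/4 = 42.75
  spiny-fruited non-bitter: 171 × 1/4 = 42.75
  smooth-fruited bitter: 171 × 1/4 = 42.75
  smooth-fruited non-bitter: 171 × 1/4 = 42.75
χ² = Σ (O − E)² / E
  spiny-fruited bitter: (45 − 42.75)² / 42.75 = 0.1184
  spiny-fruited non-bitter: (42 − 42.75)² / 42.75 = 0.0132
  smooth-fruited bitter: (45 − 42.75)² / 42.75 = 0.1184
  smooth-fruited non-bitter: (39 − 42.75)² / 42.75 = 0.3289
χ² = 0.1184 + 0.0132 + 0.1184 + 0.3289 = 0.5789 ≈ 0.579

0.579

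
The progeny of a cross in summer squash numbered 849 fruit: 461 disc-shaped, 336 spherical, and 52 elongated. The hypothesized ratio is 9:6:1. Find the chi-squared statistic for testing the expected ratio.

Total ratio parts = 16. Expected numbers out of 849:
  disc-shaped: 849 × 9/16 = 477.5625
  spherical: 849 × 6/16 = 318.375
  elongated: 849 × 1/16 = 53.0625
χ² = Σ (O − E)² / E
  disc-shaped: (461 − 477.5625)² / 477.5625 = 0.5744
  spherical: (336 − 318.375)² / 318.375 = 0.9757
  elongated: (52 − 53.0625)² / 53.0625 = 0.0213
χ² = 0.5744 + 0.9757 + 0.0213 = 1.5714 ≈ 1.571

1.571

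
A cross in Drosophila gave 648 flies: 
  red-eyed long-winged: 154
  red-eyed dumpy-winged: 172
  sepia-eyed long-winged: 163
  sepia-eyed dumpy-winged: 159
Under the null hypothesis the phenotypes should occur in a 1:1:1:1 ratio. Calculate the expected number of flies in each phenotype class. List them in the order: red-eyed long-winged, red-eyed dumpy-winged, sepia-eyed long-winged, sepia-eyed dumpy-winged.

The 1:1:1:1 ratio has 4 parts, so with N = 648 the expected counts are:
  red-eyed long-winged: 648 × 1/4 = 162
  red-eyed dumpy-winged: 648 × 1/4 = 162
  sepia-eyed long-winged: 648 × 1/4 = 162
  sepia-eyed dumpy-winged: 648 × 1/4 = 162

162, 162, 162, 162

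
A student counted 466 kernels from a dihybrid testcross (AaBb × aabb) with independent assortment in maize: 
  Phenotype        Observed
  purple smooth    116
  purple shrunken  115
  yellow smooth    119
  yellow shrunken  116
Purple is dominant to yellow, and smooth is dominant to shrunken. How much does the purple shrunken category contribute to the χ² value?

0.019

A dihybrid testcross with independent assortment gives a 1:1:1:1 ratio.
Expected counts for N = 466 under a 1:1:1:1 ratio (total parts = 4):
  purple smooth: 466 × 1/4 = 116.5
  purple shrunken: 466 × 1/4 = 116.5
  yellow smooth: 466 × 1/4 = 116.5
  yellow shrunken: 466 × 1/4 = 116.5
Contribution of purple shrunken: (115 − 116.5)² / 116.5 = 0.0193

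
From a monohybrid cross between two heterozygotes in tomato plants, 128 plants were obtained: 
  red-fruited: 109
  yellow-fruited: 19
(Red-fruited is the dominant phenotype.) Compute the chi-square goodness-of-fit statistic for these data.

For a monohybrid cross between heterozygotes with complete dominance, the expected phenotypic ratio is 3:1.
Expected counts for N = 128 under a 3:1 ratio (total parts = 4):
  red-fruited: 128 × 3/4 = 96
  yellow-fruited: 128 × 1/4 = 32
χ² = Σ (O − E)² / E
  red-fruited: (109 − 96)² / 96 = 1.7604
  yellow-fruited: (19 − 32)² / 32 = 5.2812
χ² = 1.7604 + 5.2812 = 7.0416 ≈ 7.042

7.042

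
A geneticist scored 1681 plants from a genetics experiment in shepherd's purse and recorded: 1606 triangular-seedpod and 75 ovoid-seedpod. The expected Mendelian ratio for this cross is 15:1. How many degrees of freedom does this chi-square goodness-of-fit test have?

1

A goodness-of-fit test with 2 phenotype classes has df = 2 − 1 = 1.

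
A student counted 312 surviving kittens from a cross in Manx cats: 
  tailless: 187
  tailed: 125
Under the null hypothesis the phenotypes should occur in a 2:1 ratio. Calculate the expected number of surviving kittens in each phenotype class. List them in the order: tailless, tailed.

Expected counts for N = 312 under a 2:1 ratio (total parts = 3):
  tailless: 312 × 2/3 = 208
  tailed: 312 × 1/3 = 104

208, 104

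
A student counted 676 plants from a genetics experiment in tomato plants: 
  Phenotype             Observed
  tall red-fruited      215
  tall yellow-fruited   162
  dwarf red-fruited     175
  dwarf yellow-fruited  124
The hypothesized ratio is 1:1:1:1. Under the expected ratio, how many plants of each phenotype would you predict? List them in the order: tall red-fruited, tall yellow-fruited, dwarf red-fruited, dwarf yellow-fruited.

169, 169, 169, 169

Expected counts for N = 676 under a 1:1:1:1 ratio (total parts = 4):
  tall red-fruited: 676 × 1/4 = 169
  tall yellow-fruited: 676 × 1/4 = 169
  dwarf red-fruited: 676 × 1/4 = 169
  dwarf yellow-fruited: 676 × 1/4 = 169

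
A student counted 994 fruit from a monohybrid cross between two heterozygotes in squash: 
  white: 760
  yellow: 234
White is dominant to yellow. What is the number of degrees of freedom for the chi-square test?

1

For a monohybrid cross between heterozygotes with complete dominance, the expected phenotypic ratio is 3:1.
A goodness-of-fit test with 2 phenotype classes has df = 2 − 1 = 1.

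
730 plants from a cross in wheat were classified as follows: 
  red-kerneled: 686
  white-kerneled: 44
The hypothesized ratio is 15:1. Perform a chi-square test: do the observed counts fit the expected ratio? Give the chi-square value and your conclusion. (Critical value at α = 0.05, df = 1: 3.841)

Expected counts for N = 730 under a 15:1 ratio (total parts = 16):
  red-kerneled: 730 × 15/16 = 684.375
  white-kerneled: 730 × 1/16 = 45.625
χ² = Σ (O − E)² / E
  red-kerneled: (686 − 684.375)² / 684.375 = 0.0039
  white-kerneled: (44 − 45.625)² / 45.625 = 0.0579
χ² = 0.0039 + 0.0579 = 0.0618 ≈ 0.062
Degrees of freedom = 2 − 1 = 1; critical value at α = 0.05 is 3.841.
Since 0.062 < 3.841, we fail to reject the null hypothesis — the data are consistent with the 15:1 ratio.

0.062; consistent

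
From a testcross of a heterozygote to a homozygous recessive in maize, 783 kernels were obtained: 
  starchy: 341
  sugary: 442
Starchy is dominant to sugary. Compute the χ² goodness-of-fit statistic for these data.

13.028

A testcross of a heterozygote (Aa × aa) gives a 1:1 phenotypic ratio.
Expected counts for N = 783 under a 1:1 ratio (total parts = 2):
  starchy: 783 × 1/2 = 391.5
  sugary: 783 × 1/2 = 391.5
χ² = Σ (O − E)² / E
  starchy: (341 − 391.5)² / 391.5 = 6.5140
  sugary: (442 − 391.5)² / 391.5 = 6.5140
χ² = 6.5140 + 6.5140 = 13.028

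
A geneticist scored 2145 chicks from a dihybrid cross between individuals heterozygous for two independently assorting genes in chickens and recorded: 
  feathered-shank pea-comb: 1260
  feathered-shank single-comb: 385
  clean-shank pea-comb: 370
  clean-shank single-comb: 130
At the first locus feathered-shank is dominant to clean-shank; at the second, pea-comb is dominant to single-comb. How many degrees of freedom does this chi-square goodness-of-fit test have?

3

A dihybrid F₂ with independent assortment and complete dominance at both loci gives a 9:3:3:1 phenotypic ratio.
A goodness-of-fit test with 4 phenotype classes has df = 4 − 1 = 3.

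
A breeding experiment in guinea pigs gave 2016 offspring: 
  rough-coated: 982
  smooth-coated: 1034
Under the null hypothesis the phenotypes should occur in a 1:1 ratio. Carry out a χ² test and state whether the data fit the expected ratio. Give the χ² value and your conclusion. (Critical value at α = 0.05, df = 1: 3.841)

Expected counts for N = 2016 under a 1:1 ratio (total parts = 2):
  rough-coated: 2016 × 1/2 = 1008
  smooth-coated: 2016 × 1/2 = 1008
χ² = Σ (O − E)² / E
  rough-coated: (982 − 1008)² / 1008 = 0.6706
  smooth-coated: (1034 − 1008)² / 1008 = 0.6706
χ² = 0.6706 + 0.6706 = 1.3412 ≈ 1.341
Degrees of freedom = 2 − 1 = 1; critical value at α = 0.05 is 3.841.
Since 1.341 < 3.841, we fail to reject the null hypothesis — the data are consistent with the 1:1 ratio.

1.341; consistent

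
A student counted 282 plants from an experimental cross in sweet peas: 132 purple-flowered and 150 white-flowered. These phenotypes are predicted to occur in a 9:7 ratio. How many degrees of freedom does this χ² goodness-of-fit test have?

A goodness-of-fit test with 2 phenotype classes has df = 2 − 1 = 1.

1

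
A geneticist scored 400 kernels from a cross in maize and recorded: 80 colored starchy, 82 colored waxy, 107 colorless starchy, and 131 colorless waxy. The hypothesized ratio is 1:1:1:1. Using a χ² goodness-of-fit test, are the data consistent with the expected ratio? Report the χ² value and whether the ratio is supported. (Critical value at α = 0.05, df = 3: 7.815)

17.340; not consistent

The 1:1:1:1 ratio has 4 parts, so with N = 400 the expected counts are:
  colored starchy: 400 × 1/4 = 100
  colored waxy: 400 × 1/4 = 100
  colorless starchy: 400 × 1/4 = 100
  colorless waxy: 400 × 1/4 = 100
χ² = Σ (O − E)² / E
  colored starchy: (80 − 100)² / 100 = 4.0000
  colored waxy: (82 − 100)² / 100 = 3.2400
  colorless starchy: (107 − 100)² / 100 = 0.4900
  colorless waxy: (131 − 100)² / 100 = 9.6100
χ² = 4.0000 + 3.2400 + 0.4900 + 9.6100 = 17.340
Degrees of freedom = 4 − 1 = 3; critical value at α = 0.05 is 7.815.
Since 17.340 > 7.815, we reject the null hypothesis — the data do not fit the 1:1:1:1 ratio.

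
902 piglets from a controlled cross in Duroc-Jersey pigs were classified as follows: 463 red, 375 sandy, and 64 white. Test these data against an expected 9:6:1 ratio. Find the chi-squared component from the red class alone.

Total ratio parts = 16. Expected numbers out of 902:
  red: 902 × 9/16 = 507.375
  sandy: 902 × 6/16 = 338.25
  white: 902 × 1/16 = 56.375
Contribution of red: (463 − 507.375)² / 507.375 = 3.8810

3.881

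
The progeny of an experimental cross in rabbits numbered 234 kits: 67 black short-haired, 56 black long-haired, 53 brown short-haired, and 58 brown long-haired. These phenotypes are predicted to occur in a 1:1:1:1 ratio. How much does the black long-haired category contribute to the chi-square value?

Expected counts for N = 234 under a 1:1:1:1 ratio (total parts = 4):
  black short-haired: 234 × 1/4 = 58.5
  black long-haired: 234 × 1/4 = 58.5
  brown short-haired: 234 × 1/4 = 58.5
  brown long-haired: 234 × 1/4 = 58.5
Contribution of black long-haired: (56 − 58.5)² / 58.5 = 0.1068

0.107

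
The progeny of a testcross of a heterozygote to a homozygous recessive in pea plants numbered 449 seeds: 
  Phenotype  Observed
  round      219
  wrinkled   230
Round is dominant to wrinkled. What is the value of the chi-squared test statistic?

A testcross of a heterozygote (Aa × aa) gives a 1:1 phenotypic ratio.
Total ratio parts = 2. Expected numbers out of 449:
  round: 449 × 1/2 = 224.5
  wrinkled: 449 × 1/2 = 224.5
χ² = Σ (O − E)² / E
  round: (219 − 224.5)² / 224.5 = 0.1347
  wrinkled: (230 − 224.5)² / 224.5 = 0.1347
χ² = 0.1347 + 0.1347 = 0.2694 ≈ 0.269

0.269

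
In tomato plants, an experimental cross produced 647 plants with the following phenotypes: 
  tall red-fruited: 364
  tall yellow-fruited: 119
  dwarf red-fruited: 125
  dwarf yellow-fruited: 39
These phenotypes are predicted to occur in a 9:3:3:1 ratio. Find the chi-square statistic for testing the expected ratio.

0.207

Expected counts for N = 647 under a 9:3:3:1 ratio (total parts = 16):
  tall red-fruited: 647 × 9/16 = 363.9375
  tall yellow-fruited: 647 × 3/16 = 121.3125
  dwarf red-fruited: 647 × 3/16 = 121.3125
  dwarf yellow-fruited: 647 × 1/16 = 40.4375
χ² = Σ (O − E)² / E
  tall red-fruited: (364 − 363.9375)² / 363.9375 = 0.0000
  tall yellow-fruited: (119 − 121.3125)² / 121.3125 = 0.0441
  dwarf red-fruited: (125 − 121.3125)² / 121.3125 = 0.1121
  dwarf yellow-fruited: (39 − 40.4375)² / 40.4375 = 0.0511
χ² = 0.0000 + 0.0441 + 0.1121 + 0.0511 = 0.2073 ≈ 0.207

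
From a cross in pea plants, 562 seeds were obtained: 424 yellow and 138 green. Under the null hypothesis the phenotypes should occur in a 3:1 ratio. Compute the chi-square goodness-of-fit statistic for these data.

The 3:1 ratio has 4 parts, so with N = 562 the expected counts are:
  yellow: 562 × 3/4 = 421.5
  green: 562 × 1/4 = 140.5
χ² = Σ (O − E)² / E
  yellow: (424 − 421.5)² / 421.5 = 0.0148
  green: (138 − 140.5)² / 140.5 = 0.0445
χ² = 0.0148 + 0.0445 = 0.0593 ≈ 0.059

0.059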